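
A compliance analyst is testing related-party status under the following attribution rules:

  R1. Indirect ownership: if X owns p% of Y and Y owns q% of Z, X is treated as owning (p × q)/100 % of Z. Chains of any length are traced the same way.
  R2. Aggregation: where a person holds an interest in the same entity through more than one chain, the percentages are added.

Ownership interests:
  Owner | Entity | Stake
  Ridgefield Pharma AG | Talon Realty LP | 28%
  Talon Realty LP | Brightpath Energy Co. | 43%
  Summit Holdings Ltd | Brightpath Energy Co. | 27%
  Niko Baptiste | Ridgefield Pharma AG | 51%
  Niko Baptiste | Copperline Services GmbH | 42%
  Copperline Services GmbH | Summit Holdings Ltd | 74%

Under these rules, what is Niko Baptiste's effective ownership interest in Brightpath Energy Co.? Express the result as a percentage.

14.532%

Chain via Copperline Services GmbH → Summit Holdings Ltd (R1): 42% × 74% × 27% = 8.3916% of Brightpath Energy Co.
Chain via Ridgefield Pharma AG → Talon Realty LP (R1): 51% × 28% × 43% = 6.1404% of Brightpath Energy Co.
Aggregating (R2): 8.3916% + 6.1404% = 14.532%.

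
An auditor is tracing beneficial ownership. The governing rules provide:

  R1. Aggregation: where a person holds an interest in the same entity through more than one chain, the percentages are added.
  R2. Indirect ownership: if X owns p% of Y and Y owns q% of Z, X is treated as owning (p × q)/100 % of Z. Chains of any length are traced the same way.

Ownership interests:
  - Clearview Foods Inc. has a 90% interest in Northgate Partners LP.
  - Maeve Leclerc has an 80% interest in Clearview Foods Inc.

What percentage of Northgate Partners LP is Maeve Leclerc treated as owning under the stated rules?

Chain via Clearview Foods Inc. (R2): 80% × 90% = 72% of Northgate Partners LP.

72%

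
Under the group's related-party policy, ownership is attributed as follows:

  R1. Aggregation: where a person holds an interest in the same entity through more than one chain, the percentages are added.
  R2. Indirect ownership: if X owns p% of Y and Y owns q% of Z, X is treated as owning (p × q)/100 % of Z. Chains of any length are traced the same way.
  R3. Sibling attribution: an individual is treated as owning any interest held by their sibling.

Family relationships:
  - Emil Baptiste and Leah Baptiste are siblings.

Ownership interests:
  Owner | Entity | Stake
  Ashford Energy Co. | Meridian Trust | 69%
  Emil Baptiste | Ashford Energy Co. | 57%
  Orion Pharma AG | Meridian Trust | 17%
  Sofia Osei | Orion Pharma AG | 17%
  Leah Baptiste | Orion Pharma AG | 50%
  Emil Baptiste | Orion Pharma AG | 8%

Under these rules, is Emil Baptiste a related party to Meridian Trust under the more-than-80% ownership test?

By sibling attribution (R3), Emil Baptiste is treated as also owning Leah Baptiste's interest in Orion Pharma AG, giving 8% + 50% = 58%.
Chain via Orion Pharma AG (R2): 58% × 17% = 9.86% of Meridian Trust.
Chain via Ashford Energy Co. (R2): 57% × 69% = 39.33% of Meridian Trust.
Aggregating (R1): 9.86% + 39.33% = 49.19%.
49.19% does not exceed the 80% threshold, so Emil is not a related party to Meridian Trust.

No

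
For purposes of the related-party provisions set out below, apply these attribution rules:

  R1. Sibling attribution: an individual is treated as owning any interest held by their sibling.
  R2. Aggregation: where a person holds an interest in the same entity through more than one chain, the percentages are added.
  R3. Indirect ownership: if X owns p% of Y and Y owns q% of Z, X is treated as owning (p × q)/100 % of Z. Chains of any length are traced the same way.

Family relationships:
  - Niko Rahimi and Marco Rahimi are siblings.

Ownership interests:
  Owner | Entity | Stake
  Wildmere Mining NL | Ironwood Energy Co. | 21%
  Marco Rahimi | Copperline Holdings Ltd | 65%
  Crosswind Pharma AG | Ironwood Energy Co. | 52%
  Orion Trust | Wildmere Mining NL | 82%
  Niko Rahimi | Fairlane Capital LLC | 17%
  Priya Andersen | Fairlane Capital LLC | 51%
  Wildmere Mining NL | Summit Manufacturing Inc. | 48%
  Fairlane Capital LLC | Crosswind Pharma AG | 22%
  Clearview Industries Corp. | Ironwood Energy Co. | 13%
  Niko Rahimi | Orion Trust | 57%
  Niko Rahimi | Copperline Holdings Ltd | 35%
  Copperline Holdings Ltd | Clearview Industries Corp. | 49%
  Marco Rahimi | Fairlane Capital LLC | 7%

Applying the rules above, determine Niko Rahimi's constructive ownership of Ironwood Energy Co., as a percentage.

18.931%

By sibling attribution (R1), Niko Rahimi is treated as also owning Marco Rahimi's interest in Copperline Holdings Ltd, giving 35% + 65% = 100%.
By sibling attribution (R1), Niko Rahimi is treated as also owning Marco Rahimi's interest in Fairlane Capital LLC, giving 17% + 7% = 24%.
Chain via Orion Trust → Wildmere Mining NL (R3): 57% × 82% × 21% = 9.8154% of Ironwood Energy Co.
Chain via Copperline Holdings Ltd → Clearview Industries Corp. (R3): 100% × 49% × 13% = 6.37% of Ironwood Energy Co.
Chain via Fairlane Capital LLC → Crosswind Pharma AG (R3): 24% × 22% × 52% = 2.7456% of Ironwood Energy Co.
Aggregating (R2): 9.8154% + 6.37% + 2.7456% = 18.931%.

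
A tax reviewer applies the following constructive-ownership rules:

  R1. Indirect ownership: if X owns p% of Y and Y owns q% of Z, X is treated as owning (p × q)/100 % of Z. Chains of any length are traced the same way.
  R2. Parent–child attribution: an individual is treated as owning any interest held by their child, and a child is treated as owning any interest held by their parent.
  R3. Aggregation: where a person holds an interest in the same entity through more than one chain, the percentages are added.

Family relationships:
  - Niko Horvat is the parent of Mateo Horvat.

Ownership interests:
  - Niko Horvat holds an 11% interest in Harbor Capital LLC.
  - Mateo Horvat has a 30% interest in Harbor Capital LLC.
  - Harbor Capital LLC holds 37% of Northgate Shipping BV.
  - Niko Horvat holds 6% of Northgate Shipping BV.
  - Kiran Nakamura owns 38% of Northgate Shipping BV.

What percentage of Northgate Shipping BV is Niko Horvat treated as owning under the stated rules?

21.17%

By parent–child attribution (R2), Niko Horvat is treated as also owning Mateo Horvat's interest in Harbor Capital LLC, giving 11% + 30% = 41%.
Chain via Harbor Capital LLC (R1): 41% × 37% = 15.17% of Northgate Shipping BV.
Direct interest in Northgate Shipping BV: 6%.
Aggregating (R3): 15.17% + 6% = 21.17%.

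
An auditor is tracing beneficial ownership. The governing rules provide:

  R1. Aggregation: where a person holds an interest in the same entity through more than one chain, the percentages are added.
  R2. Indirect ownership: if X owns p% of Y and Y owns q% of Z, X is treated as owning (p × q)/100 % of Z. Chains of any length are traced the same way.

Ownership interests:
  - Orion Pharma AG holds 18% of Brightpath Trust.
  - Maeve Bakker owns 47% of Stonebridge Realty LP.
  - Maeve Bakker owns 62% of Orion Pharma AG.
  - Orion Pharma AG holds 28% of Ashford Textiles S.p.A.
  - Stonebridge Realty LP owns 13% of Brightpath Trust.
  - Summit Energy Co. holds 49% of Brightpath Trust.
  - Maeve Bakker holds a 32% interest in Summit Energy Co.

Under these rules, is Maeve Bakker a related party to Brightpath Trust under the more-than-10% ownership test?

Yes

Chain via Stonebridge Realty LP (R2): 47% × 13% = 6.11% of Brightpath Trust.
Chain via Orion Pharma AG (R2): 62% × 18% = 11.16% of Brightpath Trust.
Chain via Summit Energy Co. (R2): 32% × 49% = 15.68% of Brightpath Trust.
Aggregating (R1): 6.11% + 11.16% + 15.68% = 32.95%.
32.95% exceeds the 10% threshold, so Maeve is a related party to Brightpath Trust.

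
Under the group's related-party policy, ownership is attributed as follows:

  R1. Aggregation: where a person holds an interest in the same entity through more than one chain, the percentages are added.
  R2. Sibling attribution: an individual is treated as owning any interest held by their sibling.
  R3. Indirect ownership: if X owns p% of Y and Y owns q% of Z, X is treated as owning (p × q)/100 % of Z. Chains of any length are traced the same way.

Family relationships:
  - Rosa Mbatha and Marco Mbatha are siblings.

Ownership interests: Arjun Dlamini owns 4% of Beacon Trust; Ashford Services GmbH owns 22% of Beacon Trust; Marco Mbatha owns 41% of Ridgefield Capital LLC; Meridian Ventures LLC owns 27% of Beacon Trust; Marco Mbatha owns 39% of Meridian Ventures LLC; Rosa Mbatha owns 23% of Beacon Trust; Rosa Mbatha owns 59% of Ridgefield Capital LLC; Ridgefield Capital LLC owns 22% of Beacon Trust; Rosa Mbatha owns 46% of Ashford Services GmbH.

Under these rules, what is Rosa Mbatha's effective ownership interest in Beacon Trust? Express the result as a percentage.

65.65%

By sibling attribution (R2), Rosa Mbatha is treated as also owning Marco Mbatha's interest in Ridgefield Capital LLC, giving 59% + 41% = 100%.
By sibling attribution (R2), Rosa Mbatha is treated as owning Marco Mbatha's 39% interest in Meridian Ventures LLC.
Chain via Ashford Services GmbH (R3): 46% × 22% = 10.12% of Beacon Trust.
Chain via Ridgefield Capital LLC (R3): 100% × 22% = 22% of Beacon Trust.
Direct interest in Beacon Trust: 23%.
Chain via Meridian Ventures LLC (R3): 39% × 27% = 10.53% of Beacon Trust.
Aggregating (R1): 10.12% + 22% + 23% + 10.53% = 65.65%.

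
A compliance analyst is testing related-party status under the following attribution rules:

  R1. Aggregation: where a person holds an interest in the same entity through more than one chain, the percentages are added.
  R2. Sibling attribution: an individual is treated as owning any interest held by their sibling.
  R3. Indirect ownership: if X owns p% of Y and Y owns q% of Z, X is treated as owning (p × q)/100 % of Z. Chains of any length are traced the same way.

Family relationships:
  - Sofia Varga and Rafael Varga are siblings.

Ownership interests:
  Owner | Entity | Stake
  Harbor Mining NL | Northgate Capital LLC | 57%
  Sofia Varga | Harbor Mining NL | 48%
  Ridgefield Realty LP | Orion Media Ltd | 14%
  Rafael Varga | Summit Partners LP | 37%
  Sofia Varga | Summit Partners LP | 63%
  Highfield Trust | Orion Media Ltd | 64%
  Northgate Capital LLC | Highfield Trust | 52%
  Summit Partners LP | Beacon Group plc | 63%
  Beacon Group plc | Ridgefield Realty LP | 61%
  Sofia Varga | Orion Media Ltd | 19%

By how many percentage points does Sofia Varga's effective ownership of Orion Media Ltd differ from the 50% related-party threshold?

16.514392

By sibling attribution (R2), Sofia Varga is treated as also owning Rafael Varga's interest in Summit Partners LP, giving 63% + 37% = 100%.
Chain via Harbor Mining NL → Northgate Capital LLC → Highfield Trust (R3): 48% × 57% × 52% × 64% = 9.105408% of Orion Media Ltd.
Chain via Summit Partners LP → Beacon Group plc → Ridgefield Realty LP (R3): 100% × 63% × 61% × 14% = 5.3802% of Orion Media Ltd.
Direct interest in Orion Media Ltd: 19%.
Aggregating (R1): 9.105408% + 5.3802% + 19% = 33.485608%.
33.485608% falls short of the 50% threshold by 16.514392 percentage points.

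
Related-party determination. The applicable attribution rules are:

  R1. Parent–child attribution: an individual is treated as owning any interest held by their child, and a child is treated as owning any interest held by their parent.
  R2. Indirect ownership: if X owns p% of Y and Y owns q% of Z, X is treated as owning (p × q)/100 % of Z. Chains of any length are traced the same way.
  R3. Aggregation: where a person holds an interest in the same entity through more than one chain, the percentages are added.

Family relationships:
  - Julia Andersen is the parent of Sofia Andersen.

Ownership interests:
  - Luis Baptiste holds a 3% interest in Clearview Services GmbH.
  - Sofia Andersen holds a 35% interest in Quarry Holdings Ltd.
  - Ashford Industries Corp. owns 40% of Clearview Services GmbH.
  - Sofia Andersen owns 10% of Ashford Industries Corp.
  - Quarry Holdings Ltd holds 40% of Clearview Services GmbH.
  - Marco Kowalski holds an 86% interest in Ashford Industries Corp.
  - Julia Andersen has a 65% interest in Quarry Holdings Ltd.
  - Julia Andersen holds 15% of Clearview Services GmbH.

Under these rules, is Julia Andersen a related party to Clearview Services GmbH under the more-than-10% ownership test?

Yes

By parent–child attribution (R1), Julia Andersen is treated as also owning Sofia Andersen's interest in Quarry Holdings Ltd, giving 65% + 35% = 100%.
By parent–child attribution (R1), Julia Andersen is treated as owning Sofia Andersen's 10% interest in Ashford Industries Corp.
Chain via Quarry Holdings Ltd (R2): 100% × 40% = 40% of Clearview Services GmbH.
Direct interest in Clearview Services GmbH: 15%.
Chain via Ashford Industries Corp. (R2): 10% × 40% = 4% of Clearview Services GmbH.
Aggregating (R3): 40% + 15% + 4% = 59%.
59% exceeds the 10% threshold, so Julia is a related party to Clearview Services GmbH.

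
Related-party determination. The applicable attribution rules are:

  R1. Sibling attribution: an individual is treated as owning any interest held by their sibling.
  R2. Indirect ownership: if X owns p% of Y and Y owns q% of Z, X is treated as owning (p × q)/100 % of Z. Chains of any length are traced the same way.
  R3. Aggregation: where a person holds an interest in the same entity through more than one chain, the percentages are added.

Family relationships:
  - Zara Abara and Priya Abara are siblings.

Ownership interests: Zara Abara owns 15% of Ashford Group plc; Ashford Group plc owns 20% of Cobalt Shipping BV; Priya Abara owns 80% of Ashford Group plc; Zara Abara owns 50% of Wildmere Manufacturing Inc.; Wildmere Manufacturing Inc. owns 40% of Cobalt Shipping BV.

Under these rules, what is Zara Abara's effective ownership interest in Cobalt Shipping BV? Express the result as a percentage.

39%

By sibling attribution (R1), Zara Abara is treated as also owning Priya Abara's interest in Ashford Group plc, giving 15% + 80% = 95%.
Chain via Wildmere Manufacturing Inc. (R2): 50% × 40% = 20% of Cobalt Shipping BV.
Chain via Ashford Group plc (R2): 95% × 20% = 19% of Cobalt Shipping BV.
Aggregating (R3): 20% + 19% = 39%.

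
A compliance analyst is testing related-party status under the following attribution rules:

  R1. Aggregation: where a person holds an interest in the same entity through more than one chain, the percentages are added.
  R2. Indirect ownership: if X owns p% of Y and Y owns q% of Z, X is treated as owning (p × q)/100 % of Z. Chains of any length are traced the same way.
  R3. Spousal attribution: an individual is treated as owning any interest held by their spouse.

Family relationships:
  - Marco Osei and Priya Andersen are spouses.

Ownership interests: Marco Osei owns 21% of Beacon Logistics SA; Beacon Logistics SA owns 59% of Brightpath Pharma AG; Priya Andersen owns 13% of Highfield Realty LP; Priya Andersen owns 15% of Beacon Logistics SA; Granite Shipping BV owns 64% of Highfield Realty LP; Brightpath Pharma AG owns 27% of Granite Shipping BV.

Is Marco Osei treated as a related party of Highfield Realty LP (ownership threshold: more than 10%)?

Yes

By spousal attribution (R3), Marco Osei is treated as also owning Priya Andersen's interest in Beacon Logistics SA, giving 21% + 15% = 36%.
By spousal attribution (R3), Marco Osei is treated as owning Priya Andersen's 13% interest in Highfield Realty LP.
Chain via Beacon Logistics SA → Brightpath Pharma AG → Granite Shipping BV (R2): 36% × 59% × 27% × 64% = 3.670272% of Highfield Realty LP.
Direct interest in Highfield Realty LP: 13%.
Aggregating (R1): 3.670272% + 13% = 16.670272%.
16.670272% exceeds the 10% threshold, so Marco is a related party to Highfield Realty LP.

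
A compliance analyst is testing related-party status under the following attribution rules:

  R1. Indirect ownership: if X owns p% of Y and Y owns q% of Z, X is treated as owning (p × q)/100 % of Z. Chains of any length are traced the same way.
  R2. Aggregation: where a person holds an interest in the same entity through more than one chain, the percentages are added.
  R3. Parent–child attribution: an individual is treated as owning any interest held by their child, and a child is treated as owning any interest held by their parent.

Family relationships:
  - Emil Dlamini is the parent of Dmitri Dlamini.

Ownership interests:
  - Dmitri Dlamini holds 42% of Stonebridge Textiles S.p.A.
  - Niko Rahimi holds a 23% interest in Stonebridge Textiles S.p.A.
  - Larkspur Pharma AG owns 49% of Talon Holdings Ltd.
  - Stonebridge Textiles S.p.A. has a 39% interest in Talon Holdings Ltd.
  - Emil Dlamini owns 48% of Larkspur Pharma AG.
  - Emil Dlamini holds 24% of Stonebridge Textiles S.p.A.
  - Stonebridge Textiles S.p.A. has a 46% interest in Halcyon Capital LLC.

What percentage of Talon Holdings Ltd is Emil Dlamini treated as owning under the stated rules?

49.26%

By parent–child attribution (R3), Emil Dlamini is treated as also owning Dmitri Dlamini's interest in Stonebridge Textiles S.p.A, giving 24% + 42% = 66%.
Chain via Stonebridge Textiles S.p.A. (R1): 66% × 39% = 25.74% of Talon Holdings Ltd.
Chain via Larkspur Pharma AG (R1): 48% × 49% = 23.52% of Talon Holdings Ltd.
Aggregating (R2): 25.74% + 23.52% = 49.26%.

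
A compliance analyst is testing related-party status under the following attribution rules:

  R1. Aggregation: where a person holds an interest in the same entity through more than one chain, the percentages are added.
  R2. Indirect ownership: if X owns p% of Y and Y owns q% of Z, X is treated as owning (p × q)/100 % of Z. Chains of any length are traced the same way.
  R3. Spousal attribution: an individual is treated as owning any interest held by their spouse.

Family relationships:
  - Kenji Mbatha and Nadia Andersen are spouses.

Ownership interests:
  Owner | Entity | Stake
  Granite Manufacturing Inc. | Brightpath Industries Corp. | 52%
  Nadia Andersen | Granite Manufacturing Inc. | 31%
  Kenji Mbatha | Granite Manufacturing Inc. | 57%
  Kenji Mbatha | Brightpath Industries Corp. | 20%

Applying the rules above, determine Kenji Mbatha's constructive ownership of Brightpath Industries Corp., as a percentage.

65.76%

By spousal attribution (R3), Kenji Mbatha is treated as also owning Nadia Andersen's interest in Granite Manufacturing Inc, giving 57% + 31% = 88%.
Chain via Granite Manufacturing Inc. (R2): 88% × 52% = 45.76% of Brightpath Industries Corp.
Direct interest in Brightpath Industries Corp: 20%.
Aggregating (R1): 45.76% + 20% = 65.76%.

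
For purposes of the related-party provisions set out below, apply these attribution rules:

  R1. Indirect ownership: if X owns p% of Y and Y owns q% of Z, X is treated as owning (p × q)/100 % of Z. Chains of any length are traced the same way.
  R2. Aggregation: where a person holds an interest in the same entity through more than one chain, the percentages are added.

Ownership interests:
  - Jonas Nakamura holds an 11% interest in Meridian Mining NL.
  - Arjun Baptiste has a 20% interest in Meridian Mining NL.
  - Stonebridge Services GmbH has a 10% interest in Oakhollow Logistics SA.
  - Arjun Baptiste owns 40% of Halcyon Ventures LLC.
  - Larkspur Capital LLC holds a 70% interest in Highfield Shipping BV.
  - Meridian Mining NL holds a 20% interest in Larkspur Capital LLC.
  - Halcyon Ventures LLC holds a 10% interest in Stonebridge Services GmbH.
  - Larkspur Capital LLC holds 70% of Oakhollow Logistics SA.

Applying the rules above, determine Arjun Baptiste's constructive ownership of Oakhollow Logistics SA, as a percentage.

3.2%

Chain via Halcyon Ventures LLC → Stonebridge Services GmbH (R1): 40% × 10% × 10% = 0.4% of Oakhollow Logistics SA.
Chain via Meridian Mining NL → Larkspur Capital LLC (R1): 20% × 20% × 70% = 2.8% of Oakhollow Logistics SA.
Aggregating (R2): 0.4% + 2.8% = 3.2%.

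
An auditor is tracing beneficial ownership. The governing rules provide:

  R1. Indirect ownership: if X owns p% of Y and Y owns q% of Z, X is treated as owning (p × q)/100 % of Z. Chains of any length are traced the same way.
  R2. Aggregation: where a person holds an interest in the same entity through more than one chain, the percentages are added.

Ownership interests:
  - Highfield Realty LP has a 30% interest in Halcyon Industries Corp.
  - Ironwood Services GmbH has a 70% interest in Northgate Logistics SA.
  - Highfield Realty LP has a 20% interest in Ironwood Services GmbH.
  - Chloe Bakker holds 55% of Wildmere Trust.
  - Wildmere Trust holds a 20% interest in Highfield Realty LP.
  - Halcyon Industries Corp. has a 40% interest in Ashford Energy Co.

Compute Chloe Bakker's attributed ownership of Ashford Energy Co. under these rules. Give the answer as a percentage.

Chain via Wildmere Trust → Highfield Realty LP → Halcyon Industries Corp. (R1): 55% × 20% × 30% × 40% = 1.32% of Ashford Energy Co.

1.32%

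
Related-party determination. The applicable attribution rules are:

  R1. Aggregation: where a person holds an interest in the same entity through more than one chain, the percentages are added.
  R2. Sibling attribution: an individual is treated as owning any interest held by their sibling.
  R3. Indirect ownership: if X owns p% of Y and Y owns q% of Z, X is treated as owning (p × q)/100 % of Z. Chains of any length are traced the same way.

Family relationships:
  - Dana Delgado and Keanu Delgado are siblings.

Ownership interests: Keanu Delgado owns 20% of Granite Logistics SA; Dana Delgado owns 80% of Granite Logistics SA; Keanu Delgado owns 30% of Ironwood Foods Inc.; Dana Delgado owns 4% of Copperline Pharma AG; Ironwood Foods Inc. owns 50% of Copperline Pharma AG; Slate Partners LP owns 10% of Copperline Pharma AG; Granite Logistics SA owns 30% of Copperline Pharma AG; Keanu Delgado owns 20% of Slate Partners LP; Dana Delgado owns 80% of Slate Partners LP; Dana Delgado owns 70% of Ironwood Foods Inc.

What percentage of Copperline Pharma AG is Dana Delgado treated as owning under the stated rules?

By sibling attribution (R2), Dana Delgado is treated as also owning Keanu Delgado's interest in Ironwood Foods Inc, giving 70% + 30% = 100%.
By sibling attribution (R2), Dana Delgado is treated as also owning Keanu Delgado's interest in Slate Partners LP, giving 80% + 20% = 100%.
By sibling attribution (R2), Dana Delgado is treated as also owning Keanu Delgado's interest in Granite Logistics SA, giving 80% + 20% = 100%.
Chain via Ironwood Foods Inc. (R3): 100% × 50% = 50% of Copperline Pharma AG.
Chain via Slate Partners LP (R3): 100% × 10% = 10% of Copperline Pharma AG.
Chain via Granite Logistics SA (R3): 100% × 30% = 30% of Copperline Pharma AG.
Direct interest in Copperline Pharma AG: 4%.
Aggregating (R1): 50% + 10% + 30% + 4% = 94%.

94%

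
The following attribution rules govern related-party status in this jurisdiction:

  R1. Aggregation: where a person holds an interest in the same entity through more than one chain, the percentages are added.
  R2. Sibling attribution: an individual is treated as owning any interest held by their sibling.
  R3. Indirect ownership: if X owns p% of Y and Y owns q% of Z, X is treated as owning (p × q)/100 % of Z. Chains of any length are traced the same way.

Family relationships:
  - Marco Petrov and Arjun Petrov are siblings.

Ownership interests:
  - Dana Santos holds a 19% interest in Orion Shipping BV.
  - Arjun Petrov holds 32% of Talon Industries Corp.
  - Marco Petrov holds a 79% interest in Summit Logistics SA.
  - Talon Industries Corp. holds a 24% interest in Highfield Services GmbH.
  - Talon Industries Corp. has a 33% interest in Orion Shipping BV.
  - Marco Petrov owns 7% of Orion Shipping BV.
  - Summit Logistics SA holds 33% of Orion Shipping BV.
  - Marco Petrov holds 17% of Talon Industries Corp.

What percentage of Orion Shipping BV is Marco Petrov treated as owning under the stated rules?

By sibling attribution (R2), Marco Petrov is treated as also owning Arjun Petrov's interest in Talon Industries Corp, giving 17% + 32% = 49%.
Chain via Summit Logistics SA (R3): 79% × 33% = 26.07% of Orion Shipping BV.
Chain via Talon Industries Corp. (R3): 49% × 33% = 16.17% of Orion Shipping BV.
Direct interest in Orion Shipping BV: 7%.
Aggregating (R1): 26.07% + 16.17% + 7% = 49.24%.

49.24%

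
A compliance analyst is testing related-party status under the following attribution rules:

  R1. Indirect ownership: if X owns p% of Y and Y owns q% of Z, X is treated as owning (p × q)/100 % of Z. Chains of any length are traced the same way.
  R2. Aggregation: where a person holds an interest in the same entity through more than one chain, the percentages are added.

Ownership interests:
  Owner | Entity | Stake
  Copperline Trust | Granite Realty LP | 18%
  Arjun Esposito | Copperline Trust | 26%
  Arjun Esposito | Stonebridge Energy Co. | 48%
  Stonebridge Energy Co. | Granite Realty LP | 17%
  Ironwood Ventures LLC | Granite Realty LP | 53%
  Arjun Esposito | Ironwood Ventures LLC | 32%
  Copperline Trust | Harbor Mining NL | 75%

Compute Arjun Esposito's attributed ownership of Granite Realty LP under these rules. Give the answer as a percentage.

Chain via Ironwood Ventures LLC (R1): 32% × 53% = 16.96% of Granite Realty LP.
Chain via Copperline Trust (R1): 26% × 18% = 4.68% of Granite Realty LP.
Chain via Stonebridge Energy Co. (R1): 48% × 17% = 8.16% of Granite Realty LP.
Aggregating (R2): 16.96% + 4.68% + 8.16% = 29.8%.

29.8%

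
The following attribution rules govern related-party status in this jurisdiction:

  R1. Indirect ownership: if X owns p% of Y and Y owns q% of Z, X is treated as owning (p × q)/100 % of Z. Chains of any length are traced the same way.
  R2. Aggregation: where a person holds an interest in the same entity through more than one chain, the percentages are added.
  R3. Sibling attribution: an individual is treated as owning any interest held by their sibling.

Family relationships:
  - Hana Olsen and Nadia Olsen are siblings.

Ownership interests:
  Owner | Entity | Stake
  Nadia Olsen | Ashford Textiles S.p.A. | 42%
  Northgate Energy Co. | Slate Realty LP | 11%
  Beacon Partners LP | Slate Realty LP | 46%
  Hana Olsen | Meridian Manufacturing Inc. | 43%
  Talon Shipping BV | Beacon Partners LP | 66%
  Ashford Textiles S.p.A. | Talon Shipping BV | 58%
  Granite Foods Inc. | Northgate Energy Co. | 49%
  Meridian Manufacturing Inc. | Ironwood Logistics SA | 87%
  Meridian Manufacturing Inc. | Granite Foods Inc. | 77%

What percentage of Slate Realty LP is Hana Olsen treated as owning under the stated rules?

By sibling attribution (R3), Hana Olsen is treated as owning Nadia Olsen's 42% interest in Ashford Textiles S.p.A.
Chain via Meridian Manufacturing Inc. → Granite Foods Inc. → Northgate Energy Co. (R1): 43% × 77% × 49% × 11% = 1.784629% of Slate Realty LP.
Chain via Ashford Textiles S.p.A. → Talon Shipping BV → Beacon Partners LP (R1): 42% × 58% × 66% × 46% = 7.395696% of Slate Realty LP.
Aggregating (R2): 1.784629% + 7.395696% = 9.180325%.

9.180325%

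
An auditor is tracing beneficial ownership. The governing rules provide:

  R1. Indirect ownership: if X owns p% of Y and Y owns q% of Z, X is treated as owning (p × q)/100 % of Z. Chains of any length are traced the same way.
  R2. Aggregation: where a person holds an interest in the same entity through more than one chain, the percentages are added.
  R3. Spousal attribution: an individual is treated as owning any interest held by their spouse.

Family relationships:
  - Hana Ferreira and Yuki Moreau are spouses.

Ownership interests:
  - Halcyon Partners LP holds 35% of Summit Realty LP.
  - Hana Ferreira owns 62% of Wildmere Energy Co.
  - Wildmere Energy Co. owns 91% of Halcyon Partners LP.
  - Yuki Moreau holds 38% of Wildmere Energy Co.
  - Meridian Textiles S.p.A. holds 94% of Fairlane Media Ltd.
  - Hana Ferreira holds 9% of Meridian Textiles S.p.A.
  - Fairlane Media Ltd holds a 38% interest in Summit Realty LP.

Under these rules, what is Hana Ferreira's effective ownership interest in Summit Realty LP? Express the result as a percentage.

35.0648%

By spousal attribution (R3), Hana Ferreira is treated as also owning Yuki Moreau's interest in Wildmere Energy Co, giving 62% + 38% = 100%.
Chain via Wildmere Energy Co. → Halcyon Partners LP (R1): 100% × 91% × 35% = 31.85% of Summit Realty LP.
Chain via Meridian Textiles S.p.A. → Fairlane Media Ltd (R1): 9% × 94% × 38% = 3.2148% of Summit Realty LP.
Aggregating (R2): 31.85% + 3.2148% = 35.0648%.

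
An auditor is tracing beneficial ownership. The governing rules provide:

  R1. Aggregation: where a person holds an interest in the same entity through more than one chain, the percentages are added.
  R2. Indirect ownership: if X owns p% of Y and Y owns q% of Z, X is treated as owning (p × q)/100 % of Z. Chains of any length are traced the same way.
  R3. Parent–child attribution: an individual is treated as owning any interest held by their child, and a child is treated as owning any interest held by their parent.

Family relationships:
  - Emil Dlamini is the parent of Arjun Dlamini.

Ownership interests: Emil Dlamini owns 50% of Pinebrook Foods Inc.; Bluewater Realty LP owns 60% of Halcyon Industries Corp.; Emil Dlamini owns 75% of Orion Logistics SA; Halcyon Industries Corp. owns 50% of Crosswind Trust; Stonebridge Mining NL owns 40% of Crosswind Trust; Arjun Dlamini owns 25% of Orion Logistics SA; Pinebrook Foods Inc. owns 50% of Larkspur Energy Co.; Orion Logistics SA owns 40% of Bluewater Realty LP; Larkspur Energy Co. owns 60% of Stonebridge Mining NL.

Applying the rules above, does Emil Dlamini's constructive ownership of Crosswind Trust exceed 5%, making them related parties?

By parent–child attribution (R3), Emil Dlamini is treated as also owning Arjun Dlamini's interest in Orion Logistics SA, giving 75% + 25% = 100%.
Chain via Orion Logistics SA → Bluewater Realty LP → Halcyon Industries Corp. (R2): 100% × 40% × 60% × 50% = 12% of Crosswind Trust.
Chain via Pinebrook Foods Inc. → Larkspur Energy Co. → Stonebridge Mining NL (R2): 50% × 50% × 60% × 40% = 6% of Crosswind Trust.
Aggregating (R1): 12% + 6% = 18%.
18% exceeds the 5% threshold, so Emil is a related party to Crosswind Trust.

Yes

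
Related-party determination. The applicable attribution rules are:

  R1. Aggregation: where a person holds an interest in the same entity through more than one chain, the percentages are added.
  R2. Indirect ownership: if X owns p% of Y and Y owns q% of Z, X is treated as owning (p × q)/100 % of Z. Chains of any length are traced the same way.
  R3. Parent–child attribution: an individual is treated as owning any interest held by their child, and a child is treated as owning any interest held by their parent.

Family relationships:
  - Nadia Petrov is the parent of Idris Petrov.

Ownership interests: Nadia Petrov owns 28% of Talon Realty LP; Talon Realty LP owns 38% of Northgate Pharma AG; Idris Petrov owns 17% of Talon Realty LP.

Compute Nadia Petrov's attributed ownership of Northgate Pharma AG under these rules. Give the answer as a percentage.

By parent–child attribution (R3), Nadia Petrov is treated as also owning Idris Petrov's interest in Talon Realty LP, giving 28% + 17% = 45%.
Chain via Talon Realty LP (R2): 45% × 38% = 17.1% of Northgate Pharma AG.

17.1%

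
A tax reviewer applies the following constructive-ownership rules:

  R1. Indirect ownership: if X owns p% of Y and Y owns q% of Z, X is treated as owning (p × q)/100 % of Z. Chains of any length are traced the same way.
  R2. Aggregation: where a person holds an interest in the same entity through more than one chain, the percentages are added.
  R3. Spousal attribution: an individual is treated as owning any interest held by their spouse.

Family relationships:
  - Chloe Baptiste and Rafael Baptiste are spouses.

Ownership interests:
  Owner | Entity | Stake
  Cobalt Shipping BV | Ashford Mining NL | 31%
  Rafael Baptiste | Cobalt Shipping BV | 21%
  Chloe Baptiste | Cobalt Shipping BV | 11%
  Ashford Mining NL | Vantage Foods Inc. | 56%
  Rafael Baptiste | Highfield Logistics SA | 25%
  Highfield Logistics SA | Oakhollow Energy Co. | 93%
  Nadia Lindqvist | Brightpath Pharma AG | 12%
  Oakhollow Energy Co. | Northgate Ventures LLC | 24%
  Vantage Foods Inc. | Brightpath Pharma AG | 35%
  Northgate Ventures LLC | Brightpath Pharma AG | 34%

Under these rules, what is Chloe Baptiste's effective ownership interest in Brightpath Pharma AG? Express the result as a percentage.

3.84152%

By spousal attribution (R3), Chloe Baptiste is treated as also owning Rafael Baptiste's interest in Cobalt Shipping BV, giving 11% + 21% = 32%.
By spousal attribution (R3), Chloe Baptiste is treated as owning Rafael Baptiste's 25% interest in Highfield Logistics SA.
Chain via Cobalt Shipping BV → Ashford Mining NL → Vantage Foods Inc. (R1): 32% × 31% × 56% × 35% = 1.94432% of Brightpath Pharma AG.
Chain via Highfield Logistics SA → Oakhollow Energy Co. → Northgate Ventures LLC (R1): 25% × 93% × 24% × 34% = 1.8972% of Brightpath Pharma AG.
Aggregating (R2): 1.94432% + 1.8972% = 3.84152%.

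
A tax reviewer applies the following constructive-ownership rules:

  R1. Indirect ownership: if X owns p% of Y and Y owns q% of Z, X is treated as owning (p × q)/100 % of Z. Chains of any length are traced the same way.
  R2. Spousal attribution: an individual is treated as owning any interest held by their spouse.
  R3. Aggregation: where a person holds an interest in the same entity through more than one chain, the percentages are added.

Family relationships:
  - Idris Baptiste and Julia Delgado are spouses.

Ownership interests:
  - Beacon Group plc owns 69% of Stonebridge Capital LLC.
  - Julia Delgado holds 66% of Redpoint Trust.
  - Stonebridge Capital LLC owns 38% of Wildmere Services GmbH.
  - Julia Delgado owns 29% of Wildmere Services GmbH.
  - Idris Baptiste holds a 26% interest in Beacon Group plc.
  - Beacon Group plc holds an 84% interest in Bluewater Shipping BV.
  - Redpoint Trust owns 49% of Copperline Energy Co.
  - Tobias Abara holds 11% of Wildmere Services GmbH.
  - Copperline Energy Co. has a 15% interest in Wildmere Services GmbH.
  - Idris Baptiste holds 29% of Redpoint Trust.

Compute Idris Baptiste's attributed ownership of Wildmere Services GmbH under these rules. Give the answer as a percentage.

By spousal attribution (R2), Idris Baptiste is treated as also owning Julia Delgado's interest in Redpoint Trust, giving 29% + 66% = 95%.
By spousal attribution (R2), Idris Baptiste is treated as owning Julia Delgado's 29% interest in Wildmere Services GmbH.
Chain via Beacon Group plc → Stonebridge Capital LLC (R1): 26% × 69% × 38% = 6.8172% of Wildmere Services GmbH.
Chain via Redpoint Trust → Copperline Energy Co. (R1): 95% × 49% × 15% = 6.9825% of Wildmere Services GmbH.
Direct interest in Wildmere Services GmbH: 29%.
Aggregating (R3): 6.8172% + 6.9825% + 29% = 42.7997%.

42.7997%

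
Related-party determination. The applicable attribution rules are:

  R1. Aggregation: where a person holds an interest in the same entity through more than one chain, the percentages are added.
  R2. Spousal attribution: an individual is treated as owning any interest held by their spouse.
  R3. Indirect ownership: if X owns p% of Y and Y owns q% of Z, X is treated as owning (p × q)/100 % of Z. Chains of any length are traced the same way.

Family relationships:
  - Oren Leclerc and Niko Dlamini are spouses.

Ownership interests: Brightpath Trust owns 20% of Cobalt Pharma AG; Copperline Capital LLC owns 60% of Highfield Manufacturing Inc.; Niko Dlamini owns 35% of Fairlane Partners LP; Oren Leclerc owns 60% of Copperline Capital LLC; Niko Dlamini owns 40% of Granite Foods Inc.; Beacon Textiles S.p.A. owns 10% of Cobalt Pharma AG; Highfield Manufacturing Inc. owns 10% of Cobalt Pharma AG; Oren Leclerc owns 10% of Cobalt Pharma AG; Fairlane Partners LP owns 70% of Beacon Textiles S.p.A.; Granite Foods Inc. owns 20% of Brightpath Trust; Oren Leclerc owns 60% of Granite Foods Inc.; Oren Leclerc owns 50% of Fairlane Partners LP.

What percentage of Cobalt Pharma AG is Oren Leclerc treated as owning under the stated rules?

By spousal attribution (R2), Oren Leclerc is treated as also owning Niko Dlamini's interest in Fairlane Partners LP, giving 50% + 35% = 85%.
By spousal attribution (R2), Oren Leclerc is treated as also owning Niko Dlamini's interest in Granite Foods Inc, giving 60% + 40% = 100%.
Chain via Fairlane Partners LP → Beacon Textiles S.p.A. (R3): 85% × 70% × 10% = 5.95% of Cobalt Pharma AG.
Chain via Copperline Capital LLC → Highfield Manufacturing Inc. (R3): 60% × 60% × 10% = 3.6% of Cobalt Pharma AG.
Chain via Granite Foods Inc. → Brightpath Trust (R3): 100% × 20% × 20% = 4% of Cobalt Pharma AG.
Direct interest in Cobalt Pharma AG: 10%.
Aggregating (R1): 5.95% + 3.6% + 4% + 10% = 23.55%.

23.55%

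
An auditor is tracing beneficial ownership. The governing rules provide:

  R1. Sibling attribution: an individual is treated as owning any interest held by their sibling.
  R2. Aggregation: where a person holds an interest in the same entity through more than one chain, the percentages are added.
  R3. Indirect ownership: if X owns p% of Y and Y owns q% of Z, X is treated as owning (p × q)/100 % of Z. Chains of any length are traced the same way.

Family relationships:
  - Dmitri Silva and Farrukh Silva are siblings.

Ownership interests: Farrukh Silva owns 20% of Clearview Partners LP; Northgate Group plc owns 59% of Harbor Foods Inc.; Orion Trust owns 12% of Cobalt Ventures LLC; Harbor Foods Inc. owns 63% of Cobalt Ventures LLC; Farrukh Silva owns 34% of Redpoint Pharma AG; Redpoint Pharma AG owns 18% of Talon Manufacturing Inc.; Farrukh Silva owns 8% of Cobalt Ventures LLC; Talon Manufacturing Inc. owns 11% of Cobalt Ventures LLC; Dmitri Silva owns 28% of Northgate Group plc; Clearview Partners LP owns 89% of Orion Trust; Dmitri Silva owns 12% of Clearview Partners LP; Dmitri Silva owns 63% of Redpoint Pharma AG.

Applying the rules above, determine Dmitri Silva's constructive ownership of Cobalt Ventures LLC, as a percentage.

23.7458%

By sibling attribution (R1), Dmitri Silva is treated as also owning Farrukh Silva's interest in Clearview Partners LP, giving 12% + 20% = 32%.
By sibling attribution (R1), Dmitri Silva is treated as also owning Farrukh Silva's interest in Redpoint Pharma AG, giving 63% + 34% = 97%.
By sibling attribution (R1), Dmitri Silva is treated as owning Farrukh Silva's 8% interest in Cobalt Ventures LLC.
Chain via Clearview Partners LP → Orion Trust (R3): 32% × 89% × 12% = 3.4176% of Cobalt Ventures LLC.
Chain via Redpoint Pharma AG → Talon Manufacturing Inc. (R3): 97% × 18% × 11% = 1.9206% of Cobalt Ventures LLC.
Chain via Northgate Group plc → Harbor Foods Inc. (R3): 28% × 59% × 63% = 10.4076% of Cobalt Ventures LLC.
Direct interest in Cobalt Ventures LLC: 8%.
Aggregating (R2): 3.4176% + 1.9206% + 10.4076% + 8% = 23.7458%.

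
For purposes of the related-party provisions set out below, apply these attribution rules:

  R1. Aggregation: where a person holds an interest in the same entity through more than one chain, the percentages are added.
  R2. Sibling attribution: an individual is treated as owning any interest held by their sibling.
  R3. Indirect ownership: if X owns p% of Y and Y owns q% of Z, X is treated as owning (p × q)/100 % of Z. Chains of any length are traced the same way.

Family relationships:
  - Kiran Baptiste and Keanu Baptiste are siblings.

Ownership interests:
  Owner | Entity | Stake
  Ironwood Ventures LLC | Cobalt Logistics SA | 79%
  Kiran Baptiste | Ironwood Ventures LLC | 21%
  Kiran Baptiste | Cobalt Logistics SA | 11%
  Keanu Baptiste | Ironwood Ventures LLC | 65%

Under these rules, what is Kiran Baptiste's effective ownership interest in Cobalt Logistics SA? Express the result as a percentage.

By sibling attribution (R2), Kiran Baptiste is treated as also owning Keanu Baptiste's interest in Ironwood Ventures LLC, giving 21% + 65% = 86%.
Chain via Ironwood Ventures LLC (R3): 86% × 79% = 67.94% of Cobalt Logistics SA.
Direct interest in Cobalt Logistics SA: 11%.
Aggregating (R1): 67.94% + 11% = 78.94%.

78.94%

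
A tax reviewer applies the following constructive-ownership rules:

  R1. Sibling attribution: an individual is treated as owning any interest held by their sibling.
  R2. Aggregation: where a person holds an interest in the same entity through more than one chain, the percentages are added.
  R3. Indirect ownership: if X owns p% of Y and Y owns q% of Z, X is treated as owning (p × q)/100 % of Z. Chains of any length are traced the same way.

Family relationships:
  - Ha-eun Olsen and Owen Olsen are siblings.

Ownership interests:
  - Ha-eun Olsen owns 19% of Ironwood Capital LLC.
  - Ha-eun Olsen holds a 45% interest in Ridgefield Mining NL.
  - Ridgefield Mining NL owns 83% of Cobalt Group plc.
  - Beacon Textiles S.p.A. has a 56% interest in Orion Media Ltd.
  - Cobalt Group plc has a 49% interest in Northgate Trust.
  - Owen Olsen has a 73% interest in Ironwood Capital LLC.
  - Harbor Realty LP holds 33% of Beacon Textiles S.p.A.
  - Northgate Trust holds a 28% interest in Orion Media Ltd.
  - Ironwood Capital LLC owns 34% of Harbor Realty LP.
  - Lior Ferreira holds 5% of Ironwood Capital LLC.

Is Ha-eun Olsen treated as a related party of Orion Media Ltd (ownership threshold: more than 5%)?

Yes

By sibling attribution (R1), Ha-eun Olsen is treated as also owning Owen Olsen's interest in Ironwood Capital LLC, giving 19% + 73% = 92%.
Chain via Ridgefield Mining NL → Cobalt Group plc → Northgate Trust (R3): 45% × 83% × 49% × 28% = 5.12442% of Orion Media Ltd.
Chain via Ironwood Capital LLC → Harbor Realty LP → Beacon Textiles S.p.A. (R3): 92% × 34% × 33% × 56% = 5.780544% of Orion Media Ltd.
Aggregating (R2): 5.12442% + 5.780544% = 10.904964%.
10.904964% exceeds the 5% threshold, so Ha-eun is a related party to Orion Media Ltd.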